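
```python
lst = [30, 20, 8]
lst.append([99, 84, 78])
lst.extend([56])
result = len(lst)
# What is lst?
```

After line 1: lst = [30, 20, 8]
After line 2 (append adds [99, 84, 78] as single element): lst = [30, 20, 8, [99, 84, 78]]
After line 3 (extend unpacks [56], adds 56): lst = [30, 20, 8, [99, 84, 78], 56]
After line 4: result = len(lst) = 5

[30, 20, 8, [99, 84, 78], 56]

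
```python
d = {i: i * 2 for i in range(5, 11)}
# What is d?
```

{5: 10, 6: 12, 7: 14, 8: 16, 9: 18, 10: 20}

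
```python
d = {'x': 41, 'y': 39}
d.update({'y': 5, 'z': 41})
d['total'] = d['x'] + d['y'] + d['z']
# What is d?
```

After line 1: d = {'x': 41, 'y': 39}
After line 2 (y overwritten, z added): d = {'x': 41, 'y': 5, 'z': 41}
After line 3 (total = 41 + 5 + 41 = 87): d = {'x': 41, 'y': 5, 'z': 41, 'total': 87}

{'x': 41, 'y': 5, 'z': 41, 'total': 87}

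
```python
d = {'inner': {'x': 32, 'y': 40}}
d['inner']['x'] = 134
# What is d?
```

After line 1: d = {'inner': {'x': 32, 'y': 40}}
After line 2 (inner x overwritten): d = {'inner': {'x': 134, 'y': 40}}

{'inner': {'x': 134, 'y': 40}}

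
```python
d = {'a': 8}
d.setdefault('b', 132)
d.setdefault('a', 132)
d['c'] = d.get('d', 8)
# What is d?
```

After line 1: d = {'a': 8}
After line 2 (setdefault adds 'b'=132): d = {'a': 8, 'b': 132}
After line 3 (setdefault 'a' no-op, already exists): d = {'a': 8, 'b': 132}
After line 4 (get('d', 8) returns default since 'd' not in d): d = {'a': 8, 'b': 132, 'c': 8}

{'a': 8, 'b': 132, 'c': 8}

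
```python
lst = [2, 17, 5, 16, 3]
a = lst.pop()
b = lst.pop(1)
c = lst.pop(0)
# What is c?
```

After line 1: lst = [2, 17, 5, 16, 3]
After line 2 (pop() -> a = 3): lst = [2, 17, 5, 16]
After line 3 (pop(1) -> b = 17): lst = [2, 5, 16]
After line 4 (pop(0) -> c = 2): lst = [5, 16]

2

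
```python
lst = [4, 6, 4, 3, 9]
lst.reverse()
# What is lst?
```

[9, 3, 4, 6, 4]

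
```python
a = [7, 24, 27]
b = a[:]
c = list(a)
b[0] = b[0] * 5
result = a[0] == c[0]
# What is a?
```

After line 1: a = [7, 24, 27]
After line 2 (b = a[:], copy): a = [7, 24, 27], b = [7, 24, 27]
After line 3 (c = list(a) is a copy, new object): c = [7, 24, 27]
After line 4 (b[0] = 7 * 5 = 35; only b mutates (copy)): a = [7, 24, 27], b = [35, 24, 27], c = [7, 24, 27]
After line 5 (a[0] = 7, c[0] = 7; result = True)

[7, 24, 27]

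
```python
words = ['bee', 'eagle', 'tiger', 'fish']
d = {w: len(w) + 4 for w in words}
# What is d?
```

{'bee': 7, 'eagle': 9, 'tiger': 9, 'fish': 8}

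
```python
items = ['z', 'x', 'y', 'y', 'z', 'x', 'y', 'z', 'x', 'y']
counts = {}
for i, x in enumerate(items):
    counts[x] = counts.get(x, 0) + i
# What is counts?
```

Initial: counts = {}, items = ['z', 'x', 'y', 'y', 'z', 'x', 'y', 'z', 'x', 'y']
i=0, x='z': counts = {'z': 0}
i=1, x='x': counts = {'z': 0, 'x': 1}
i=2, x='y': counts = {'z': 0, 'x': 1, 'y': 2}
i=3, x='y': counts = {'z': 0, 'x': 1, 'y': 5}
i=4, x='z': counts = {'z': 4, 'x': 1, 'y': 5}
i=5, x='x': counts = {'z': 4, 'x': 6, 'y': 5}
i=6, x='y': counts = {'z': 4, 'x': 6, 'y': 11}
i=7, x='z': counts = {'z': 11, 'x': 6, 'y': 11}
i=8, x='x': counts = {'z': 11, 'x': 14, 'y': 11}
i=9, x='y': counts = {'z': 11, 'x': 14, 'y': 20}

{'z': 11, 'x': 14, 'y': 20}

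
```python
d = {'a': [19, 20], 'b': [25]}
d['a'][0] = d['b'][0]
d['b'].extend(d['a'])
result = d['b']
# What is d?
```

After line 1: d = {'a': [19, 20], 'b': [25]}
After line 2 (a[0] = b[0] = 25): d = {'a': [25, 20], 'b': [25]}
After line 3 (b.extend(a) appends [25, 20]): d = {'a': [25, 20], 'b': [25, 25, 20]}
After line 4: result = d['b'] = [25, 25, 20]

{'a': [25, 20], 'b': [25, 25, 20]}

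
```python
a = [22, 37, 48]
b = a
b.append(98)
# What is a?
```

After line 1: a = [22, 37, 48]
After line 2 (b = a is an alias, same object): a = [22, 37, 48], b = [22, 37, 48]
After line 3 (b.append mutates the shared list): a = [22, 37, 48, 98], b = [22, 37, 48, 98]

[22, 37, 48, 98]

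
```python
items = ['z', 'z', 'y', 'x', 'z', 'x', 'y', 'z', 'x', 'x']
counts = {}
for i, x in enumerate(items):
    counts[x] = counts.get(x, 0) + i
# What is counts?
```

Initial: counts = {}, items = ['z', 'z', 'y', 'x', 'z', 'x', 'y', 'z', 'x', 'x']
i=0, x='z': counts = {'z': 0}
i=1, x='z': counts = {'z': 1}
i=2, x='y': counts = {'z': 1, 'y': 2}
i=3, x='x': counts = {'z': 1, 'y': 2, 'x': 3}
i=4, x='z': counts = {'z': 5, 'y': 2, 'x': 3}
i=5, x='x': counts = {'z': 5, 'y': 2, 'x': 8}
i=6, x='y': counts = {'z': 5, 'y': 8, 'x': 8}
i=7, x='z': counts = {'z': 12, 'y': 8, 'x': 8}
i=8, x='x': counts = {'z': 12, 'y': 8, 'x': 16}
i=9, x='x': counts = {'z': 12, 'y': 8, 'x': 25}

{'z': 12, 'y': 8, 'x': 25}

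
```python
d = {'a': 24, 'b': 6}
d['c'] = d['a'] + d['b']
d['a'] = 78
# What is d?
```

After line 1: d = {'a': 24, 'b': 6}
After line 2 (d['c'] = 24 + 6): d = {'a': 24, 'b': 6, 'c': 30}
After line 3: d = {'a': 78, 'b': 6, 'c': 30}

{'a': 78, 'b': 6, 'c': 30}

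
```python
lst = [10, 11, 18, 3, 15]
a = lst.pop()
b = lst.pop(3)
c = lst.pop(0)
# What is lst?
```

After line 1: lst = [10, 11, 18, 3, 15]
After line 2 (pop() -> a = 15): lst = [10, 11, 18, 3]
After line 3 (pop(3) -> b = 3): lst = [10, 11, 18]
After line 4 (pop(0) -> c = 10): lst = [11, 18]

[11, 18]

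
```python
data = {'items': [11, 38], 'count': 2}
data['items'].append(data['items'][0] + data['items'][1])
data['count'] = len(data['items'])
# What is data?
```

After line 1: data = {'items': [11, 38], 'count': 2}
After line 2 (append 11 + 38 = 49): data = {'items': [11, 38, 49], 'count': 2}
After line 3 (count = len(items) = 3): data = {'items': [11, 38, 49], 'count': 3}

{'items': [11, 38, 49], 'count': 3}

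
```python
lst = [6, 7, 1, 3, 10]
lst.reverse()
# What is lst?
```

[10, 3, 1, 7, 6]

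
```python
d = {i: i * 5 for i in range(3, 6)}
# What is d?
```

{3: 15, 4: 20, 5: 25}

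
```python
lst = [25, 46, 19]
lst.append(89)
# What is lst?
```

[25, 46, 19, 89]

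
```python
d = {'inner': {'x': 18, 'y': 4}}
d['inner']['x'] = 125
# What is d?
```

After line 1: d = {'inner': {'x': 18, 'y': 4}}
After line 2 (inner x overwritten): d = {'inner': {'x': 125, 'y': 4}}

{'inner': {'x': 125, 'y': 4}}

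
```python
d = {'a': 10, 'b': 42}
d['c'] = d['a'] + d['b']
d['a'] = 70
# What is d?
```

After line 1: d = {'a': 10, 'b': 42}
After line 2 (d['c'] = 10 + 42): d = {'a': 10, 'b': 42, 'c': 52}
After line 3: d = {'a': 70, 'b': 42, 'c': 52}

{'a': 70, 'b': 42, 'c': 52}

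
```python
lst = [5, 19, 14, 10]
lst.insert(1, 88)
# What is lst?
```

[5, 88, 19, 14, 10]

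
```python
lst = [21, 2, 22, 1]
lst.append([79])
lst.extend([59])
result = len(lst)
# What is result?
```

After line 1: lst = [21, 2, 22, 1]
After line 2 (append adds [79] as single element): lst = [21, 2, 22, 1, [79]]
After line 3 (extend unpacks [59], adds 59): lst = [21, 2, 22, 1, [79], 59]
After line 4: result = len(lst) = 6

6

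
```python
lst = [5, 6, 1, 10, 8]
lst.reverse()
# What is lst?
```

[8, 10, 1, 6, 5]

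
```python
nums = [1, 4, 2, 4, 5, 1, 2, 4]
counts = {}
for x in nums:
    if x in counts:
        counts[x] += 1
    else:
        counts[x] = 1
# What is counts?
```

Initial: counts = {}, nums = [1, 4, 2, 4, 5, 1, 2, 4]
See 1: counts = {1: 1}
See 4: counts = {1: 1, 4: 1}
See 2: counts = {1: 1, 4: 1, 2: 1}
See 4: counts = {1: 1, 4: 2, 2: 1}
See 5: counts = {1: 1, 4: 2, 2: 1, 5: 1}
See 1: counts = {1: 2, 4: 2, 2: 1, 5: 1}
See 2: counts = {1: 2, 4: 2, 2: 2, 5: 1}
See 4: counts = {1: 2, 4: 3, 2: 2, 5: 1}

{1: 2, 4: 3, 2: 2, 5: 1}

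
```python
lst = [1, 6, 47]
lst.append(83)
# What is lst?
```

[1, 6, 47, 83]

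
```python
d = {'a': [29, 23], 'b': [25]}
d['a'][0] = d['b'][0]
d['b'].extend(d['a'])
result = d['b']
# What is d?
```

After line 1: d = {'a': [29, 23], 'b': [25]}
After line 2 (a[0] = b[0] = 25): d = {'a': [25, 23], 'b': [25]}
After line 3 (b.extend(a) appends [25, 23]): d = {'a': [25, 23], 'b': [25, 25, 23]}
After line 4: result = d['b'] = [25, 25, 23]

{'a': [25, 23], 'b': [25, 25, 23]}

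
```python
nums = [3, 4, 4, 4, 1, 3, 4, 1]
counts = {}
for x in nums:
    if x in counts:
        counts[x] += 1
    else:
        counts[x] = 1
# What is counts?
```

Initial: counts = {}, nums = [3, 4, 4, 4, 1, 3, 4, 1]
See 3: counts = {3: 1}
See 4: counts = {3: 1, 4: 1}
See 4: counts = {3: 1, 4: 2}
See 4: counts = {3: 1, 4: 3}
See 1: counts = {3: 1, 4: 3, 1: 1}
See 3: counts = {3: 2, 4: 3, 1: 1}
See 4: counts = {3: 2, 4: 4, 1: 1}
See 1: counts = {3: 2, 4: 4, 1: 2}

{3: 2, 4: 4, 1: 2}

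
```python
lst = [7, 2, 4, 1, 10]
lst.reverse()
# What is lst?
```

[10, 1, 4, 2, 7]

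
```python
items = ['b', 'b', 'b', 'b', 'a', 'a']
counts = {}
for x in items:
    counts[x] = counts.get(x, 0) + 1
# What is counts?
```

Initial: counts = {}, items = ['b', 'b', 'b', 'b', 'a', 'a']
See 'b': counts = {'b': 1}
See 'b': counts = {'b': 2}
See 'b': counts = {'b': 3}
See 'b': counts = {'b': 4}
See 'a': counts = {'b': 4, 'a': 1}
See 'a': counts = {'b': 4, 'a': 2}

{'b': 4, 'a': 2}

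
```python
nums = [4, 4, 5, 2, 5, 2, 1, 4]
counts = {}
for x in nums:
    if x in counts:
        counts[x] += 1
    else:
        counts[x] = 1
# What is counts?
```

Initial: counts = {}, nums = [4, 4, 5, 2, 5, 2, 1, 4]
See 4: counts = {4: 1}
See 4: counts = {4: 2}
See 5: counts = {4: 2, 5: 1}
See 2: counts = {4: 2, 5: 1, 2: 1}
See 5: counts = {4: 2, 5: 2, 2: 1}
See 2: counts = {4: 2, 5: 2, 2: 2}
See 1: counts = {4: 2, 5: 2, 2: 2, 1: 1}
See 4: counts = {4: 3, 5: 2, 2: 2, 1: 1}

{4: 3, 5: 2, 2: 2, 1: 1}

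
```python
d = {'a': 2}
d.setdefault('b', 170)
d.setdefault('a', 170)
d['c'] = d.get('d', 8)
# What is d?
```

After line 1: d = {'a': 2}
After line 2 (setdefault adds 'b'=170): d = {'a': 2, 'b': 170}
After line 3 (setdefault 'a' no-op, already exists): d = {'a': 2, 'b': 170}
After line 4 (get('d', 8) returns default since 'd' not in d): d = {'a': 2, 'b': 170, 'c': 8}

{'a': 2, 'b': 170, 'c': 8}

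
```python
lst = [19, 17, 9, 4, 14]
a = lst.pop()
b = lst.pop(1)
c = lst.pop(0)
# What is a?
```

After line 1: lst = [19, 17, 9, 4, 14]
After line 2 (pop() -> a = 14): lst = [19, 17, 9, 4]
After line 3 (pop(1) -> b = 17): lst = [19, 9, 4]
After line 4 (pop(0) -> c = 19): lst = [9, 4]

14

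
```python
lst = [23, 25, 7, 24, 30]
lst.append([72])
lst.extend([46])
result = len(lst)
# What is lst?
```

After line 1: lst = [23, 25, 7, 24, 30]
After line 2 (append adds [72] as single element): lst = [23, 25, 7, 24, 30, [72]]
After line 3 (extend unpacks [46], adds 46): lst = [23, 25, 7, 24, 30, [72], 46]
After line 4: result = len(lst) = 7

[23, 25, 7, 24, 30, [72], 46]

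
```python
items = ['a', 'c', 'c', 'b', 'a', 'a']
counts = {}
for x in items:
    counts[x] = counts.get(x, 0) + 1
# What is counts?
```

Initial: counts = {}, items = ['a', 'c', 'c', 'b', 'a', 'a']
See 'a': counts = {'a': 1}
See 'c': counts = {'a': 1, 'c': 1}
See 'c': counts = {'a': 1, 'c': 2}
See 'b': counts = {'a': 1, 'c': 2, 'b': 1}
See 'a': counts = {'a': 2, 'c': 2, 'b': 1}
See 'a': counts = {'a': 3, 'c': 2, 'b': 1}

{'a': 3, 'c': 2, 'b': 1}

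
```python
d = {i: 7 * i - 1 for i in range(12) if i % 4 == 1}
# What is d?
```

{1: 6, 5: 34, 9: 62}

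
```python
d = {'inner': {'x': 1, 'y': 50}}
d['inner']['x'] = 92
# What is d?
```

After line 1: d = {'inner': {'x': 1, 'y': 50}}
After line 2 (inner x overwritten): d = {'inner': {'x': 92, 'y': 50}}

{'inner': {'x': 92, 'y': 50}}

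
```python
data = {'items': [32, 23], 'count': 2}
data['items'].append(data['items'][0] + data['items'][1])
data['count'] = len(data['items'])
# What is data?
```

After line 1: data = {'items': [32, 23], 'count': 2}
After line 2 (append 32 + 23 = 55): data = {'items': [32, 23, 55], 'count': 2}
After line 3 (count = len(items) = 3): data = {'items': [32, 23, 55], 'count': 3}

{'items': [32, 23, 55], 'count': 3}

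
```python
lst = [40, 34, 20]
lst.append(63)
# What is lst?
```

[40, 34, 20, 63]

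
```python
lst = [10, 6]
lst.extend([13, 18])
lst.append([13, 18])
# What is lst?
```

After line 1: lst = [10, 6]
After line 2 (extend unpacks [13, 18]): lst = [10, 6, 13, 18]
After line 3 (append adds [13, 18] as single element): lst = [10, 6, 13, 18, [13, 18]]

[10, 6, 13, 18, [13, 18]]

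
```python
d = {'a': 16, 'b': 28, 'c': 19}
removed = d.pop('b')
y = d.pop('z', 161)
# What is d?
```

After line 1: d = {'a': 16, 'b': 28, 'c': 19}
After line 2 (pop 'b' returns 28): d = {'a': 16, 'c': 19}, removed = 28
After line 3 (pop 'z' missing, returns default 161): d = {'a': 16, 'c': 19}, y = 161

{'a': 16, 'c': 19}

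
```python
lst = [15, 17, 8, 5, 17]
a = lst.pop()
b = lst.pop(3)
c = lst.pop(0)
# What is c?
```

After line 1: lst = [15, 17, 8, 5, 17]
After line 2 (pop() -> a = 17): lst = [15, 17, 8, 5]
After line 3 (pop(3) -> b = 5): lst = [15, 17, 8]
After line 4 (pop(0) -> c = 15): lst = [17, 8]

15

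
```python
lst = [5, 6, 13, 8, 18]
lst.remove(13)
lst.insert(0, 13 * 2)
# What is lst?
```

After line 1: lst = [5, 6, 13, 8, 18]
After line 2 (remove first 13): lst = [5, 6, 8, 18]
After line 3 (insert 26 at index 0): lst = [26, 5, 6, 8, 18]

[26, 5, 6, 8, 18]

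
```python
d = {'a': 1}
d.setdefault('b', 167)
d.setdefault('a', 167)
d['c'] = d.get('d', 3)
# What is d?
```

After line 1: d = {'a': 1}
After line 2 (setdefault adds 'b'=167): d = {'a': 1, 'b': 167}
After line 3 (setdefault 'a' no-op, already exists): d = {'a': 1, 'b': 167}
After line 4 (get('d', 3) returns default since 'd' not in d): d = {'a': 1, 'b': 167, 'c': 3}

{'a': 1, 'b': 167, 'c': 3}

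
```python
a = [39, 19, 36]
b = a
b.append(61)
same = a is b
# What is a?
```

After line 1: a = [39, 19, 36]
After line 2 (b = a is an alias, same object): a = [39, 19, 36], b = [39, 19, 36]
After line 3 (b.append mutates the shared list): a = [39, 19, 36, 61], b = [39, 19, 36, 61]
After line 4 (same = a is b; same object -> True): same = True

[39, 19, 36, 61]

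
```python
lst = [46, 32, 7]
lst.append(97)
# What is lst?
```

[46, 32, 7, 97]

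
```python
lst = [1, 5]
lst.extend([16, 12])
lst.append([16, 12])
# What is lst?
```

After line 1: lst = [1, 5]
After line 2 (extend unpacks [16, 12]): lst = [1, 5, 16, 12]
After line 3 (append adds [16, 12] as single element): lst = [1, 5, 16, 12, [16, 12]]

[1, 5, 16, 12, [16, 12]]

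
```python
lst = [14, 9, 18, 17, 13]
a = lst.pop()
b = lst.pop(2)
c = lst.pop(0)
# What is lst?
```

After line 1: lst = [14, 9, 18, 17, 13]
After line 2 (pop() -> a = 13): lst = [14, 9, 18, 17]
After line 3 (pop(2) -> b = 18): lst = [14, 9, 17]
After line 4 (pop(0) -> c = 14): lst = [9, 17]

[9, 17]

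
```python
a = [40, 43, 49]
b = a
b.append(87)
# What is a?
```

After line 1: a = [40, 43, 49]
After line 2 (b = a is an alias, same object): a = [40, 43, 49], b = [40, 43, 49]
After line 3 (b.append mutates the shared list): a = [40, 43, 49, 87], b = [40, 43, 49, 87]

[40, 43, 49, 87]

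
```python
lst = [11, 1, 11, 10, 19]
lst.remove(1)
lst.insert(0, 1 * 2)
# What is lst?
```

After line 1: lst = [11, 1, 11, 10, 19]
After line 2 (remove first 1): lst = [11, 11, 10, 19]
After line 3 (insert 2 at index 0): lst = [2, 11, 11, 10, 19]

[2, 11, 11, 10, 19]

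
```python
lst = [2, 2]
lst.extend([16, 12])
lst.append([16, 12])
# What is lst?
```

After line 1: lst = [2, 2]
After line 2 (extend unpacks [16, 12]): lst = [2, 2, 16, 12]
After line 3 (append adds [16, 12] as single element): lst = [2, 2, 16, 12, [16, 12]]

[2, 2, 16, 12, [16, 12]]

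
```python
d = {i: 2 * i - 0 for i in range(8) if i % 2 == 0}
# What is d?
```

{0: 0, 2: 4, 4: 8, 6: 12}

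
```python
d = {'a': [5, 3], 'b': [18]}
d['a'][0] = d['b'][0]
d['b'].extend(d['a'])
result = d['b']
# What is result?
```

After line 1: d = {'a': [5, 3], 'b': [18]}
After line 2 (a[0] = b[0] = 18): d = {'a': [18, 3], 'b': [18]}
After line 3 (b.extend(a) appends [18, 3]): d = {'a': [18, 3], 'b': [18, 18, 3]}
After line 4: result = d['b'] = [18, 18, 3]

[18, 18, 3]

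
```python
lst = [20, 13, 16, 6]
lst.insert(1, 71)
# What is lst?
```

[20, 71, 13, 16, 6]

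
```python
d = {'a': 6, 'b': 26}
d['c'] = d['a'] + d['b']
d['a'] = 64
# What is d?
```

After line 1: d = {'a': 6, 'b': 26}
After line 2 (d['c'] = 6 + 26): d = {'a': 6, 'b': 26, 'c': 32}
After line 3: d = {'a': 64, 'b': 26, 'c': 32}

{'a': 64, 'b': 26, 'c': 32}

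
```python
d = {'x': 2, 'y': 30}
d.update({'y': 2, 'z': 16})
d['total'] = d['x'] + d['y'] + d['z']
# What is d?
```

After line 1: d = {'x': 2, 'y': 30}
After line 2 (y overwritten, z added): d = {'x': 2, 'y': 2, 'z': 16}
After line 3 (total = 2 + 2 + 16 = 20): d = {'x': 2, 'y': 2, 'z': 16, 'total': 20}

{'x': 2, 'y': 2, 'z': 16, 'total': 20}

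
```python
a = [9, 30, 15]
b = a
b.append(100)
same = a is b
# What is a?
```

After line 1: a = [9, 30, 15]
After line 2 (b = a is an alias, same object): a = [9, 30, 15], b = [9, 30, 15]
After line 3 (b.append mutates the shared list): a = [9, 30, 15, 100], b = [9, 30, 15, 100]
After line 4 (same = a is b; same object -> True): same = True

[9, 30, 15, 100]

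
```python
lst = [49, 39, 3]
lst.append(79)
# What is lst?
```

[49, 39, 3, 79]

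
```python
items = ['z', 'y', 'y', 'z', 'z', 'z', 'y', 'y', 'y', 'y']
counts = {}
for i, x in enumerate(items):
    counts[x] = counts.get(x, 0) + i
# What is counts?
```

Initial: counts = {}, items = ['z', 'y', 'y', 'z', 'z', 'z', 'y', 'y', 'y', 'y']
i=0, x='z': counts = {'z': 0}
i=1, x='y': counts = {'z': 0, 'y': 1}
i=2, x='y': counts = {'z': 0, 'y': 3}
i=3, x='z': counts = {'z': 3, 'y': 3}
i=4, x='z': counts = {'z': 7, 'y': 3}
i=5, x='z': counts = {'z': 12, 'y': 3}
i=6, x='y': counts = {'z': 12, 'y': 9}
i=7, x='y': counts = {'z': 12, 'y': 16}
i=8, x='y': counts = {'z': 12, 'y': 24}
i=9, x='y': counts = {'z': 12, 'y': 33}

{'z': 12, 'y': 33}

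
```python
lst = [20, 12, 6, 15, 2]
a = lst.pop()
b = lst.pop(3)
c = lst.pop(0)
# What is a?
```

After line 1: lst = [20, 12, 6, 15, 2]
After line 2 (pop() -> a = 2): lst = [20, 12, 6, 15]
After line 3 (pop(3) -> b = 15): lst = [20, 12, 6]
After line 4 (pop(0) -> c = 20): lst = [12, 6]

2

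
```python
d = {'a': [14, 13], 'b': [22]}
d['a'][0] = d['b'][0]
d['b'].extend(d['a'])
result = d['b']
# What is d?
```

After line 1: d = {'a': [14, 13], 'b': [22]}
After line 2 (a[0] = b[0] = 22): d = {'a': [22, 13], 'b': [22]}
After line 3 (b.extend(a) appends [22, 13]): d = {'a': [22, 13], 'b': [22, 22, 13]}
After line 4: result = d['b'] = [22, 22, 13]

{'a': [22, 13], 'b': [22, 22, 13]}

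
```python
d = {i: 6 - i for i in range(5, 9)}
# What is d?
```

{5: 1, 6: 0, 7: -1, 8: -2}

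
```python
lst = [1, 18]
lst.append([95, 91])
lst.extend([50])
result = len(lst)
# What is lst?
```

After line 1: lst = [1, 18]
After line 2 (append adds [95, 91] as single element): lst = [1, 18, [95, 91]]
After line 3 (extend unpacks [50], adds 50): lst = [1, 18, [95, 91], 50]
After line 4: result = len(lst) = 4

[1, 18, [95, 91], 50]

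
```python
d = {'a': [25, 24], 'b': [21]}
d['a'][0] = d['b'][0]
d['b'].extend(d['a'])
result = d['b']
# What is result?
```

After line 1: d = {'a': [25, 24], 'b': [21]}
After line 2 (a[0] = b[0] = 21): d = {'a': [21, 24], 'b': [21]}
After line 3 (b.extend(a) appends [21, 24]): d = {'a': [21, 24], 'b': [21, 21, 24]}
After line 4: result = d['b'] = [21, 21, 24]

[21, 21, 24]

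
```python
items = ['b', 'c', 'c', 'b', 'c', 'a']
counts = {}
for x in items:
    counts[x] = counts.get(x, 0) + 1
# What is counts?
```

Initial: counts = {}, items = ['b', 'c', 'c', 'b', 'c', 'a']
See 'b': counts = {'b': 1}
See 'c': counts = {'b': 1, 'c': 1}
See 'c': counts = {'b': 1, 'c': 2}
See 'b': counts = {'b': 2, 'c': 2}
See 'c': counts = {'b': 2, 'c': 3}
See 'a': counts = {'b': 2, 'c': 3, 'a': 1}

{'b': 2, 'c': 3, 'a': 1}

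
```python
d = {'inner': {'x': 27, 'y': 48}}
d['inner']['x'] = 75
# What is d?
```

After line 1: d = {'inner': {'x': 27, 'y': 48}}
After line 2 (inner x overwritten): d = {'inner': {'x': 75, 'y': 48}}

{'inner': {'x': 75, 'y': 48}}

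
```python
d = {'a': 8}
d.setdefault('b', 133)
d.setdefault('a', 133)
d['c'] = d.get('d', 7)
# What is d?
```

After line 1: d = {'a': 8}
After line 2 (setdefault adds 'b'=133): d = {'a': 8, 'b': 133}
After line 3 (setdefault 'a' no-op, already exists): d = {'a': 8, 'b': 133}
After line 4 (get('d', 7) returns default since 'd' not in d): d = {'a': 8, 'b': 133, 'c': 7}

{'a': 8, 'b': 133, 'c': 7}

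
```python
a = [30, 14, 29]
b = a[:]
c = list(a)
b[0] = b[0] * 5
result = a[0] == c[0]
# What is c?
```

After line 1: a = [30, 14, 29]
After line 2 (b = a[:], copy): a = [30, 14, 29], b = [30, 14, 29]
After line 3 (c = list(a) is a copy, new object): c = [30, 14, 29]
After line 4 (b[0] = 30 * 5 = 150; only b mutates (copy)): a = [30, 14, 29], b = [150, 14, 29], c = [30, 14, 29]
After line 5 (a[0] = 30, c[0] = 30; result = True)

[30, 14, 29]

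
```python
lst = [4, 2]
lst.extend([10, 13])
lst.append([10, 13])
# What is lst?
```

After line 1: lst = [4, 2]
After line 2 (extend unpacks [10, 13]): lst = [4, 2, 10, 13]
After line 3 (append adds [10, 13] as single element): lst = [4, 2, 10, 13, [10, 13]]

[4, 2, 10, 13, [10, 13]]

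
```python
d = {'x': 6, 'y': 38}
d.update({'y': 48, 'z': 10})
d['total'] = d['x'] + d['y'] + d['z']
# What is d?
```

After line 1: d = {'x': 6, 'y': 38}
After line 2 (y overwritten, z added): d = {'x': 6, 'y': 48, 'z': 10}
After line 3 (total = 6 + 48 + 10 = 64): d = {'x': 6, 'y': 48, 'z': 10, 'total': 64}

{'x': 6, 'y': 48, 'z': 10, 'total': 64}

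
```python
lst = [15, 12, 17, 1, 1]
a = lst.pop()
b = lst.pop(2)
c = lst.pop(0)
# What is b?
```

After line 1: lst = [15, 12, 17, 1, 1]
After line 2 (pop() -> a = 1): lst = [15, 12, 17, 1]
After line 3 (pop(2) -> b = 17): lst = [15, 12, 1]
After line 4 (pop(0) -> c = 15): lst = [12, 1]

17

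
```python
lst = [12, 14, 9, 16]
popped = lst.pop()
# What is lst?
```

[12, 14, 9]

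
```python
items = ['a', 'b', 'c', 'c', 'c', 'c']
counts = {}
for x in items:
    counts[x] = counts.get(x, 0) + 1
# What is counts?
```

Initial: counts = {}, items = ['a', 'b', 'c', 'c', 'c', 'c']
See 'a': counts = {'a': 1}
See 'b': counts = {'a': 1, 'b': 1}
See 'c': counts = {'a': 1, 'b': 1, 'c': 1}
See 'c': counts = {'a': 1, 'b': 1, 'c': 2}
See 'c': counts = {'a': 1, 'b': 1, 'c': 3}
See 'c': counts = {'a': 1, 'b': 1, 'c': 4}

{'a': 1, 'b': 1, 'c': 4}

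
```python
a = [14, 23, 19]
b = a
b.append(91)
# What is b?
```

After line 1: a = [14, 23, 19]
After line 2 (b = a is an alias, same object): a = [14, 23, 19], b = [14, 23, 19]
After line 3 (b.append mutates the shared list): a = [14, 23, 19, 91], b = [14, 23, 19, 91]

[14, 23, 19, 91]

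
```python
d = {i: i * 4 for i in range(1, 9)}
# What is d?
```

{1: 4, 2: 8, 3: 12, 4: 16, 5: 20, 6: 24, 7: 28, 8: 32}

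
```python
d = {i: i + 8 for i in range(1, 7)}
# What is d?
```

{1: 9, 2: 10, 3: 11, 4: 12, 5: 13, 6: 14}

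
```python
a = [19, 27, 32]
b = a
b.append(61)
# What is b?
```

After line 1: a = [19, 27, 32]
After line 2 (b = a is an alias, same object): a = [19, 27, 32], b = [19, 27, 32]
After line 3 (b.append mutates the shared list): a = [19, 27, 32, 61], b = [19, 27, 32, 61]

[19, 27, 32, 61]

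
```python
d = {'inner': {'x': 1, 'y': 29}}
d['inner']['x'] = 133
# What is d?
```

After line 1: d = {'inner': {'x': 1, 'y': 29}}
After line 2 (inner x overwritten): d = {'inner': {'x': 133, 'y': 29}}

{'inner': {'x': 133, 'y': 29}}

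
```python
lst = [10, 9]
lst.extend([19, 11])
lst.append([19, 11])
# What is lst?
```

After line 1: lst = [10, 9]
After line 2 (extend unpacks [19, 11]): lst = [10, 9, 19, 11]
After line 3 (append adds [19, 11] as single element): lst = [10, 9, 19, 11, [19, 11]]

[10, 9, 19, 11, [19, 11]]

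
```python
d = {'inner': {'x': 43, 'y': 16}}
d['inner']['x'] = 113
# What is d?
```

After line 1: d = {'inner': {'x': 43, 'y': 16}}
After line 2 (inner x overwritten): d = {'inner': {'x': 113, 'y': 16}}

{'inner': {'x': 113, 'y': 16}}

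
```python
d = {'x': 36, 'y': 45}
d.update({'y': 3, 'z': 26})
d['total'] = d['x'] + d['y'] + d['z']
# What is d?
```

After line 1: d = {'x': 36, 'y': 45}
After line 2 (y overwritten, z added): d = {'x': 36, 'y': 3, 'z': 26}
After line 3 (total = 36 + 3 + 26 = 65): d = {'x': 36, 'y': 3, 'z': 26, 'total': 65}

{'x': 36, 'y': 3, 'z': 26, 'total': 65}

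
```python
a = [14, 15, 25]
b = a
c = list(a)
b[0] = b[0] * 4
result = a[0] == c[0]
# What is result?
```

After line 1: a = [14, 15, 25]
After line 2 (b = a, alias): a = [14, 15, 25], b = [14, 15, 25]
After line 3 (c = list(a) is a copy, new object): c = [14, 15, 25]
After line 4 (b[0] = 14 * 4 = 56; mutates shared a/b): a = b = [56, 15, 25], c = [14, 15, 25]
After line 5 (a[0] = 56, c[0] = 14; result = False)

False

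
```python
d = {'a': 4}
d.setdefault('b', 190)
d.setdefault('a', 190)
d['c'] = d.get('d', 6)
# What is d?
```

After line 1: d = {'a': 4}
After line 2 (setdefault adds 'b'=190): d = {'a': 4, 'b': 190}
After line 3 (setdefault 'a' no-op, already exists): d = {'a': 4, 'b': 190}
After line 4 (get('d', 6) returns default since 'd' not in d): d = {'a': 4, 'b': 190, 'c': 6}

{'a': 4, 'b': 190, 'c': 6}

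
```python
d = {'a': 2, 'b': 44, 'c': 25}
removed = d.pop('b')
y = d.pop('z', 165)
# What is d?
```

After line 1: d = {'a': 2, 'b': 44, 'c': 25}
After line 2 (pop 'b' returns 44): d = {'a': 2, 'c': 25}, removed = 44
After line 3 (pop 'z' missing, returns default 165): d = {'a': 2, 'c': 25}, y = 165

{'a': 2, 'c': 25}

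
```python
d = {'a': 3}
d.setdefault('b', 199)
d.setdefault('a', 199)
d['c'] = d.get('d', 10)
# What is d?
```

After line 1: d = {'a': 3}
After line 2 (setdefault adds 'b'=199): d = {'a': 3, 'b': 199}
After line 3 (setdefault 'a' no-op, already exists): d = {'a': 3, 'b': 199}
After line 4 (get('d', 10) returns default since 'd' not in d): d = {'a': 3, 'b': 199, 'c': 10}

{'a': 3, 'b': 199, 'c': 10}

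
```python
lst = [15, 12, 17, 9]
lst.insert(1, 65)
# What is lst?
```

[15, 65, 12, 17, 9]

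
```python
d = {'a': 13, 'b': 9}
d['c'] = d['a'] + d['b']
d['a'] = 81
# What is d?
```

After line 1: d = {'a': 13, 'b': 9}
After line 2 (d['c'] = 13 + 9): d = {'a': 13, 'b': 9, 'c': 22}
After line 3: d = {'a': 81, 'b': 9, 'c': 22}

{'a': 81, 'b': 9, 'c': 22}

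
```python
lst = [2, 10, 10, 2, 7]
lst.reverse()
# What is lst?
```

[7, 2, 10, 10, 2]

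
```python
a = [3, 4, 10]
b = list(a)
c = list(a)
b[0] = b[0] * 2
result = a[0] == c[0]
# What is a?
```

After line 1: a = [3, 4, 10]
After line 2 (b = list(a), copy): a = [3, 4, 10], b = [3, 4, 10]
After line 3 (c = list(a) is a copy, new object): c = [3, 4, 10]
After line 4 (b[0] = 3 * 2 = 6; only b mutates (copy)): a = [3, 4, 10], b = [6, 4, 10], c = [3, 4, 10]
After line 5 (a[0] = 3, c[0] = 3; result = True)

[3, 4, 10]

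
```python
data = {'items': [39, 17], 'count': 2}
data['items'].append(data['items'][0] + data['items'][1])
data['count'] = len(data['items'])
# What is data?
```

After line 1: data = {'items': [39, 17], 'count': 2}
After line 2 (append 39 + 17 = 56): data = {'items': [39, 17, 56], 'count': 2}
After line 3 (count = len(items) = 3): data = {'items': [39, 17, 56], 'count': 3}

{'items': [39, 17, 56], 'count': 3}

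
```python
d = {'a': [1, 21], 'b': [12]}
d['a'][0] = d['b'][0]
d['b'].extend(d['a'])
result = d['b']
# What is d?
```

After line 1: d = {'a': [1, 21], 'b': [12]}
After line 2 (a[0] = b[0] = 12): d = {'a': [12, 21], 'b': [12]}
After line 3 (b.extend(a) appends [12, 21]): d = {'a': [12, 21], 'b': [12, 12, 21]}
After line 4: result = d['b'] = [12, 12, 21]

{'a': [12, 21], 'b': [12, 12, 21]}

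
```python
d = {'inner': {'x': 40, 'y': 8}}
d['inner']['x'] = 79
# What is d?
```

After line 1: d = {'inner': {'x': 40, 'y': 8}}
After line 2 (inner x overwritten): d = {'inner': {'x': 79, 'y': 8}}

{'inner': {'x': 79, 'y': 8}}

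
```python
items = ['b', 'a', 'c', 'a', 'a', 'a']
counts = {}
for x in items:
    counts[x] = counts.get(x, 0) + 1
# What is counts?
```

Initial: counts = {}, items = ['b', 'a', 'c', 'a', 'a', 'a']
See 'b': counts = {'b': 1}
See 'a': counts = {'b': 1, 'a': 1}
See 'c': counts = {'b': 1, 'a': 1, 'c': 1}
See 'a': counts = {'b': 1, 'a': 2, 'c': 1}
See 'a': counts = {'b': 1, 'a': 3, 'c': 1}
See 'a': counts = {'b': 1, 'a': 4, 'c': 1}

{'b': 1, 'a': 4, 'c': 1}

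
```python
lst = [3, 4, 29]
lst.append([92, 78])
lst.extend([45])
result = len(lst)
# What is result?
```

After line 1: lst = [3, 4, 29]
After line 2 (append adds [92, 78] as single element): lst = [3, 4, 29, [92, 78]]
After line 3 (extend unpacks [45], adds 45): lst = [3, 4, 29, [92, 78], 45]
After line 4: result = len(lst) = 5

5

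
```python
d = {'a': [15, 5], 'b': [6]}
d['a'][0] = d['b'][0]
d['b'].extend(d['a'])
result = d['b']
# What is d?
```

After line 1: d = {'a': [15, 5], 'b': [6]}
After line 2 (a[0] = b[0] = 6): d = {'a': [6, 5], 'b': [6]}
After line 3 (b.extend(a) appends [6, 5]): d = {'a': [6, 5], 'b': [6, 6, 5]}
After line 4: result = d['b'] = [6, 6, 5]

{'a': [6, 5], 'b': [6, 6, 5]}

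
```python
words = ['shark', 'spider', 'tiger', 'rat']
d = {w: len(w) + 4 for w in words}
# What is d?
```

{'shark': 9, 'spider': 10, 'tiger': 9, 'rat': 7}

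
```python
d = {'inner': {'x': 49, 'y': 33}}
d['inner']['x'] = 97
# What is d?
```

After line 1: d = {'inner': {'x': 49, 'y': 33}}
After line 2 (inner x overwritten): d = {'inner': {'x': 97, 'y': 33}}

{'inner': {'x': 97, 'y': 33}}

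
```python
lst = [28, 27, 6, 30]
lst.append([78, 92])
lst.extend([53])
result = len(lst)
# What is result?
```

After line 1: lst = [28, 27, 6, 30]
After line 2 (append adds [78, 92] as single element): lst = [28, 27, 6, 30, [78, 92]]
After line 3 (extend unpacks [53], adds 53): lst = [28, 27, 6, 30, [78, 92], 53]
After line 4: result = len(lst) = 6

6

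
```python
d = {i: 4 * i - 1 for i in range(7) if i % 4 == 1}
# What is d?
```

{1: 3, 5: 19}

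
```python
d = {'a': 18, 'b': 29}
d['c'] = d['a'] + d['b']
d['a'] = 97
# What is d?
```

After line 1: d = {'a': 18, 'b': 29}
After line 2 (d['c'] = 18 + 29): d = {'a': 18, 'b': 29, 'c': 47}
After line 3: d = {'a': 97, 'b': 29, 'c': 47}

{'a': 97, 'b': 29, 'c': 47}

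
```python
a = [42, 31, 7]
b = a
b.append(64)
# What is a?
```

After line 1: a = [42, 31, 7]
After line 2 (b = a is an alias, same object): a = [42, 31, 7], b = [42, 31, 7]
After line 3 (b.append mutates the shared list): a = [42, 31, 7, 64], b = [42, 31, 7, 64]

[42, 31, 7, 64]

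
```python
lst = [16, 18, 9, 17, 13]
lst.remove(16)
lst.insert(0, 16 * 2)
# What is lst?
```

After line 1: lst = [16, 18, 9, 17, 13]
After line 2 (remove first 16): lst = [18, 9, 17, 13]
After line 3 (insert 32 at index 0): lst = [32, 18, 9, 17, 13]

[32, 18, 9, 17, 13]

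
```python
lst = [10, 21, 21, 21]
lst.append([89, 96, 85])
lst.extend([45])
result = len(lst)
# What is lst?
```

After line 1: lst = [10, 21, 21, 21]
After line 2 (append adds [89, 96, 85] as single element): lst = [10, 21, 21, 21, [89, 96, 85]]
After line 3 (extend unpacks [45], adds 45): lst = [10, 21, 21, 21, [89, 96, 85], 45]
After line 4: result = len(lst) = 6

[10, 21, 21, 21, [89, 96, 85], 45]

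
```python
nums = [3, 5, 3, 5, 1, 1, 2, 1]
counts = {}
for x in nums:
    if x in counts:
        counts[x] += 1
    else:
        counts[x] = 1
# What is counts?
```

Initial: counts = {}, nums = [3, 5, 3, 5, 1, 1, 2, 1]
See 3: counts = {3: 1}
See 5: counts = {3: 1, 5: 1}
See 3: counts = {3: 2, 5: 1}
See 5: counts = {3: 2, 5: 2}
See 1: counts = {3: 2, 5: 2, 1: 1}
See 1: counts = {3: 2, 5: 2, 1: 2}
See 2: counts = {3: 2, 5: 2, 1: 2, 2: 1}
See 1: counts = {3: 2, 5: 2, 1: 3, 2: 1}

{3: 2, 5: 2, 1: 3, 2: 1}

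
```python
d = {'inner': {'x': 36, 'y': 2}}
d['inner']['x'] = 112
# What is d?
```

After line 1: d = {'inner': {'x': 36, 'y': 2}}
After line 2 (inner x overwritten): d = {'inner': {'x': 112, 'y': 2}}

{'inner': {'x': 112, 'y': 2}}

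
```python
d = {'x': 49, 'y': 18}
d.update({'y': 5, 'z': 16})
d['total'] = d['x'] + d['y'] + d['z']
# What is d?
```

After line 1: d = {'x': 49, 'y': 18}
After line 2 (y overwritten, z added): d = {'x': 49, 'y': 5, 'z': 16}
After line 3 (total = 49 + 5 + 16 = 70): d = {'x': 49, 'y': 5, 'z': 16, 'total': 70}

{'x': 49, 'y': 5, 'z': 16, 'total': 70}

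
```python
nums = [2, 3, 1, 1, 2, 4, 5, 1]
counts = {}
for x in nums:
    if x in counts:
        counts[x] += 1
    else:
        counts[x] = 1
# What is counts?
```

Initial: counts = {}, nums = [2, 3, 1, 1, 2, 4, 5, 1]
See 2: counts = {2: 1}
See 3: counts = {2: 1, 3: 1}
See 1: counts = {2: 1, 3: 1, 1: 1}
See 1: counts = {2: 1, 3: 1, 1: 2}
See 2: counts = {2: 2, 3: 1, 1: 2}
See 4: counts = {2: 2, 3: 1, 1: 2, 4: 1}
See 5: counts = {2: 2, 3: 1, 1: 2, 4: 1, 5: 1}
See 1: counts = {2: 2, 3: 1, 1: 3, 4: 1, 5: 1}

{2: 2, 3: 1, 1: 3, 4: 1, 5: 1}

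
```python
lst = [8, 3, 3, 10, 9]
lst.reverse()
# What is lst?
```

[9, 10, 3, 3, 8]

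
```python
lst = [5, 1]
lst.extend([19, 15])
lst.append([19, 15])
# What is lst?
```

After line 1: lst = [5, 1]
After line 2 (extend unpacks [19, 15]): lst = [5, 1, 19, 15]
After line 3 (append adds [19, 15] as single element): lst = [5, 1, 19, 15, [19, 15]]

[5, 1, 19, 15, [19, 15]]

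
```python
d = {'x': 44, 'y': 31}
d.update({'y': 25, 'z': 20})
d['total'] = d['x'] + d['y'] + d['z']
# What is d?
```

After line 1: d = {'x': 44, 'y': 31}
After line 2 (y overwritten, z added): d = {'x': 44, 'y': 25, 'z': 20}
After line 3 (total = 44 + 25 + 20 = 89): d = {'x': 44, 'y': 25, 'z': 20, 'total': 89}

{'x': 44, 'y': 25, 'z': 20, 'total': 89}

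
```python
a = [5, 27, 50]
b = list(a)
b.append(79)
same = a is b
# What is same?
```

After line 1: a = [5, 27, 50]
After line 2 (b = list(a) is a shallow copy, new object): a = [5, 27, 50], b = [5, 27, 50]
After line 3 (append only mutates b): a = [5, 27, 50], b = [5, 27, 50, 79]
After line 4 (same = a is b; different objects -> False): same = False

False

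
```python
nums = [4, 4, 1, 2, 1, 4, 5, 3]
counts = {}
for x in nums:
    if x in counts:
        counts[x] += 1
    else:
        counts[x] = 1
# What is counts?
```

Initial: counts = {}, nums = [4, 4, 1, 2, 1, 4, 5, 3]
See 4: counts = {4: 1}
See 4: counts = {4: 2}
See 1: counts = {4: 2, 1: 1}
See 2: counts = {4: 2, 1: 1, 2: 1}
See 1: counts = {4: 2, 1: 2, 2: 1}
See 4: counts = {4: 3, 1: 2, 2: 1}
See 5: counts = {4: 3, 1: 2, 2: 1, 5: 1}
See 3: counts = {4: 3, 1: 2, 2: 1, 5: 1, 3: 1}

{4: 3, 1: 2, 2: 1, 5: 1, 3: 1}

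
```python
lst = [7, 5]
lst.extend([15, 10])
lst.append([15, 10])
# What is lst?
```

After line 1: lst = [7, 5]
After line 2 (extend unpacks [15, 10]): lst = [7, 5, 15, 10]
After line 3 (append adds [15, 10] as single element): lst = [7, 5, 15, 10, [15, 10]]

[7, 5, 15, 10, [15, 10]]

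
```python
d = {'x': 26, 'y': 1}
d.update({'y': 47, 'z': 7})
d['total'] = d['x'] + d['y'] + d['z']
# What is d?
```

After line 1: d = {'x': 26, 'y': 1}
After line 2 (y overwritten, z added): d = {'x': 26, 'y': 47, 'z': 7}
After line 3 (total = 26 + 47 + 7 = 80): d = {'x': 26, 'y': 47, 'z': 7, 'total': 80}

{'x': 26, 'y': 47, 'z': 7, 'total': 80}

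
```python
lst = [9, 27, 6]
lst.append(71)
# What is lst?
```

[9, 27, 6, 71]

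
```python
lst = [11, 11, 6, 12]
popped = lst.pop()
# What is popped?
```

12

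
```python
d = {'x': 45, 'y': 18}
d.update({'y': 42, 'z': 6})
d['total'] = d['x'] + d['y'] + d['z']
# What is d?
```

After line 1: d = {'x': 45, 'y': 18}
After line 2 (y overwritten, z added): d = {'x': 45, 'y': 42, 'z': 6}
After line 3 (total = 45 + 42 + 6 = 93): d = {'x': 45, 'y': 42, 'z': 6, 'total': 93}

{'x': 45, 'y': 42, 'z': 6, 'total': 93}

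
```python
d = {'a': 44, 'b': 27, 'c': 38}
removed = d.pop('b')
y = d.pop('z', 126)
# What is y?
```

After line 1: d = {'a': 44, 'b': 27, 'c': 38}
After line 2 (pop 'b' returns 27): d = {'a': 44, 'c': 38}, removed = 27
After line 3 (pop 'z' missing, returns default 126): d = {'a': 44, 'c': 38}, y = 126

126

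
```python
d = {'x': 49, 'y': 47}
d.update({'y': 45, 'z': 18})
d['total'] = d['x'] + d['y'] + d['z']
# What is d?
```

After line 1: d = {'x': 49, 'y': 47}
After line 2 (y overwritten, z added): d = {'x': 49, 'y': 45, 'z': 18}
After line 3 (total = 49 + 45 + 18 = 112): d = {'x': 49, 'y': 45, 'z': 18, 'total': 112}

{'x': 49, 'y': 45, 'z': 18, 'total': 112}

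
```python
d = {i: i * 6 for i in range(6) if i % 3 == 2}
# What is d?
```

{2: 12, 5: 30}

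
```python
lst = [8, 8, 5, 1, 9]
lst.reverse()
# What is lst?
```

[9, 1, 5, 8, 8]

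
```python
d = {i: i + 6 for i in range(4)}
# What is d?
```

{0: 6, 1: 7, 2: 8, 3: 9}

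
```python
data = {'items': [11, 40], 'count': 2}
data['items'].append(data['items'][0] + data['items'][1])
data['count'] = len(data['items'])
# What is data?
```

After line 1: data = {'items': [11, 40], 'count': 2}
After line 2 (append 11 + 40 = 51): data = {'items': [11, 40, 51], 'count': 2}
After line 3 (count = len(items) = 3): data = {'items': [11, 40, 51], 'count': 3}

{'items': [11, 40, 51], 'count': 3}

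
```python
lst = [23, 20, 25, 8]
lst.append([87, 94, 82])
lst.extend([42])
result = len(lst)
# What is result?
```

After line 1: lst = [23, 20, 25, 8]
After line 2 (append adds [87, 94, 82] as single element): lst = [23, 20, 25, 8, [87, 94, 82]]
After line 3 (extend unpacks [42], adds 42): lst = [23, 20, 25, 8, [87, 94, 82], 42]
After line 4: result = len(lst) = 6

6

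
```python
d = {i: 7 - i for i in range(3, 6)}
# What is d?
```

{3: 4, 4: 3, 5: 2}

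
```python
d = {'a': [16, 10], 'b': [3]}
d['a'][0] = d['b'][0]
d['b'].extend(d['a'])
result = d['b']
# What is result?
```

After line 1: d = {'a': [16, 10], 'b': [3]}
After line 2 (a[0] = b[0] = 3): d = {'a': [3, 10], 'b': [3]}
After line 3 (b.extend(a) appends [3, 10]): d = {'a': [3, 10], 'b': [3, 3, 10]}
After line 4: result = d['b'] = [3, 3, 10]

[3, 3, 10]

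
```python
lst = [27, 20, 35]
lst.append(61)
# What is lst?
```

[27, 20, 35, 61]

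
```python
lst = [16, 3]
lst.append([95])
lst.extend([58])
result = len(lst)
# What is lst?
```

After line 1: lst = [16, 3]
After line 2 (append adds [95] as single element): lst = [16, 3, [95]]
After line 3 (extend unpacks [58], adds 58): lst = [16, 3, [95], 58]
After line 4: result = len(lst) = 4

[16, 3, [95], 58]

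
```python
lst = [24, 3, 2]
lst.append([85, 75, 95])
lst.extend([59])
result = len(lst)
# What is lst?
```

After line 1: lst = [24, 3, 2]
After line 2 (append adds [85, 75, 95] as single element): lst = [24, 3, 2, [85, 75, 95]]
After line 3 (extend unpacks [59], adds 59): lst = [24, 3, 2, [85, 75, 95], 59]
After line 4: result = len(lst) = 5

[24, 3, 2, [85, 75, 95], 59]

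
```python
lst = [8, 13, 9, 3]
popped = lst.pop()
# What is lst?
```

[8, 13, 9]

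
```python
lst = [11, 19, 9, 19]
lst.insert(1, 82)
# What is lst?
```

[11, 82, 19, 9, 19]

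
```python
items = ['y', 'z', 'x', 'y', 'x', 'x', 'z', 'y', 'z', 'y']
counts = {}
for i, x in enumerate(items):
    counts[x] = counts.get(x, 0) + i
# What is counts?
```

Initial: counts = {}, items = ['y', 'z', 'x', 'y', 'x', 'x', 'z', 'y', 'z', 'y']
i=0, x='y': counts = {'y': 0}
i=1, x='z': counts = {'y': 0, 'z': 1}
i=2, x='x': counts = {'y': 0, 'z': 1, 'x': 2}
i=3, x='y': counts = {'y': 3, 'z': 1, 'x': 2}
i=4, x='x': counts = {'y': 3, 'z': 1, 'x': 6}
i=5, x='x': counts = {'y': 3, 'z': 1, 'x': 11}
i=6, x='z': counts = {'y': 3, 'z': 7, 'x': 11}
i=7, x='y': counts = {'y': 10, 'z': 7, 'x': 11}
i=8, x='z': counts = {'y': 10, 'z': 15, 'x': 11}
i=9, x='y': counts = {'y': 19, 'z': 15, 'x': 11}

{'y': 19, 'z': 15, 'x': 11}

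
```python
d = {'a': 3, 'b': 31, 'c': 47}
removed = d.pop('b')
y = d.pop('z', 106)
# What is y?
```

After line 1: d = {'a': 3, 'b': 31, 'c': 47}
After line 2 (pop 'b' returns 31): d = {'a': 3, 'c': 47}, removed = 31
After line 3 (pop 'z' missing, returns default 106): d = {'a': 3, 'c': 47}, y = 106

106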